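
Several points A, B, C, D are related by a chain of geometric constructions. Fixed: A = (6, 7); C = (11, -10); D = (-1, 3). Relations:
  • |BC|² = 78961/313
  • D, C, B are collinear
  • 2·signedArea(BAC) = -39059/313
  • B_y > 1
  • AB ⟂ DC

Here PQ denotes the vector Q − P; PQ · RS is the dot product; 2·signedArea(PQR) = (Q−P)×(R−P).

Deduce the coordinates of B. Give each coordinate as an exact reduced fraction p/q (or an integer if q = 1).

1. B_x = 71/313  [D, C, B are collinear ∩ AB ⟂ DC]
2. B_y = 523/313  [D, C, B are collinear ∩ AB ⟂ DC]
   → B = (71/313, 523/313)

B = (71/313, 523/313)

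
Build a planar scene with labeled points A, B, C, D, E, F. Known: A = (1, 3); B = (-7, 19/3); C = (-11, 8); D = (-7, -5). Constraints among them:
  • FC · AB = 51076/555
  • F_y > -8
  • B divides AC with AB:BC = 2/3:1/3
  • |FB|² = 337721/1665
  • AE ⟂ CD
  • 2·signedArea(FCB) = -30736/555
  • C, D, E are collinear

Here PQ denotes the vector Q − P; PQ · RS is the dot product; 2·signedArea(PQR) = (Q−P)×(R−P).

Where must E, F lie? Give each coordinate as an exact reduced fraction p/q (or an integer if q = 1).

1. E_x = -1583/185  [C, D, E are collinear ∩ AE ⟂ CD]
2. E_y = 11/185  [C, D, E are collinear ∩ AE ⟂ CD]
   → E = (-1583/185, 11/185)
3. F_x = -1131/185  [2·signedArea(FCB) = -30736/555 ∩ FC · AB = 51076/555]
4. F_y = -1458/185  [2·signedArea(FCB) = -30736/555 ∩ FC · AB = 51076/555]
   → F = (-1131/185, -1458/185)

E = (-1583/185, 11/185)
F = (-1131/185, -1458/185)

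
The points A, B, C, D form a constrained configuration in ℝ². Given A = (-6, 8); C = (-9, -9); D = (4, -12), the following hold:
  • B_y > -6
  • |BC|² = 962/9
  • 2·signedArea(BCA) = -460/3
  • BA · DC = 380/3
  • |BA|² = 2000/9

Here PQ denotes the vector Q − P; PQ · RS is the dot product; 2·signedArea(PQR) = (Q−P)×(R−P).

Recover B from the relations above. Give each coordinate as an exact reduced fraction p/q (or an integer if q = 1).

B = (2/3, -16/3)

1. B_x = 2/3  [2·signedArea(BCA) = -460/3 ∩ BA · DC = 380/3]
2. B_y = -16/3  [2·signedArea(BCA) = -460/3 ∩ BA · DC = 380/3]
   → B = (2/3, -16/3)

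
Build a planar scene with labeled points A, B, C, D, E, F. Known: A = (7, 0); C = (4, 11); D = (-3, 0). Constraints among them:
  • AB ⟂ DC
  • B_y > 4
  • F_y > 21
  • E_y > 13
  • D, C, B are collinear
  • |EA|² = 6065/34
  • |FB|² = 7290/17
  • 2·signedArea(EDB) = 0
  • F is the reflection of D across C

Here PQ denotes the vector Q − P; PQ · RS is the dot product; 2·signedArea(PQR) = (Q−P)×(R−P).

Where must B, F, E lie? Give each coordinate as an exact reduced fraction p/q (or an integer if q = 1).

1. B_x = -2/17  [D, C, B are collinear ∩ AB ⟂ DC]
2. B_y = 77/17  [D, C, B are collinear ∩ AB ⟂ DC]
   → B = (-2/17, 77/17)
3. F_x = 11  [F is the reflection of D across C]
4. F_y = 22  [F is the reflection of D across C]
   → F = (11, 22)
5. E_x = 185/34  [line -77/17·x + 49/17·y + -231/17 = 0 ∩ |EA|² = 6065/34]
6. E_y = 451/34  [line -77/17·x + 49/17·y + -231/17 = 0 ∩ |EA|² = 6065/34]
   → E = (185/34, 451/34)

B = (-2/17, 77/17)
E = (185/34, 451/34)
F = (11, 22)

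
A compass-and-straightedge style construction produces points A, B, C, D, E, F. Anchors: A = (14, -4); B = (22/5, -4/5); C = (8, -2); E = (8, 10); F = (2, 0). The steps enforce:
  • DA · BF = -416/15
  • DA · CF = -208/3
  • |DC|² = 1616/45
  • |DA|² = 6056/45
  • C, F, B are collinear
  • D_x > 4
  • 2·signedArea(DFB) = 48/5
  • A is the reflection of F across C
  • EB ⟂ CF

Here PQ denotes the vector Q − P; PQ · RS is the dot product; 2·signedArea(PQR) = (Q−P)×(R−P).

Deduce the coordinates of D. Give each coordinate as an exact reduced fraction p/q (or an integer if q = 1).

1. D_x = 24/5  [2·signedArea(DFB) = 48/5 ∩ DA · CF = -208/3]
2. D_y = 46/15  [2·signedArea(DFB) = 48/5 ∩ DA · CF = -208/3]
   → D = (24/5, 46/15)

D = (24/5, 46/15)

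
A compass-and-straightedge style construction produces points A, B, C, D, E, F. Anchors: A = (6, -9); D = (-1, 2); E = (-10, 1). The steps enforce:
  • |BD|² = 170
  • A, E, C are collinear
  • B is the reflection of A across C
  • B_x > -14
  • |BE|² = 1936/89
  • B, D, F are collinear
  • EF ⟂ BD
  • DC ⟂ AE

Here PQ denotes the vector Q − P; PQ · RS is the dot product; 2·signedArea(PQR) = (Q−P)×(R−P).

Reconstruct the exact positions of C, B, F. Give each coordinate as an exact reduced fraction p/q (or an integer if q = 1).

B = (-1242/89, 309/89)
C = (-354/89, -246/89)
F = (-6580104/673285, 2017683/673285)

1. C_x = -354/89  [A, E, C are collinear ∩ DC ⟂ AE]
2. C_y = -246/89  [A, E, C are collinear ∩ DC ⟂ AE]
   → C = (-354/89, -246/89)
3. B_x = -1242/89  [B is the reflection of A across C]
4. B_y = 309/89  [B is the reflection of A across C]
   → B = (-1242/89, 309/89)
5. F_x = -6580104/673285  [B, D, F are collinear ∩ EF ⟂ BD]
6. F_y = 2017683/673285  [B, D, F are collinear ∩ EF ⟂ BD]
   → F = (-6580104/673285, 2017683/673285)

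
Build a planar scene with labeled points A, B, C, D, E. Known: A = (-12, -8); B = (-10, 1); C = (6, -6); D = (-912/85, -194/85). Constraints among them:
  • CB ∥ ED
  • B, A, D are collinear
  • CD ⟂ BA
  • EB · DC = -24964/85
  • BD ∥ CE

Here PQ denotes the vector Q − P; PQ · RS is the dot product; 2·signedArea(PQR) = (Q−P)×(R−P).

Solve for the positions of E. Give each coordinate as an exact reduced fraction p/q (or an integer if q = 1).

1. E_x = 448/85  [CB ∥ ED ∩ BD ∥ CE]
2. E_y = -789/85  [CB ∥ ED ∩ BD ∥ CE]
   → E = (448/85, -789/85)

E = (448/85, -789/85)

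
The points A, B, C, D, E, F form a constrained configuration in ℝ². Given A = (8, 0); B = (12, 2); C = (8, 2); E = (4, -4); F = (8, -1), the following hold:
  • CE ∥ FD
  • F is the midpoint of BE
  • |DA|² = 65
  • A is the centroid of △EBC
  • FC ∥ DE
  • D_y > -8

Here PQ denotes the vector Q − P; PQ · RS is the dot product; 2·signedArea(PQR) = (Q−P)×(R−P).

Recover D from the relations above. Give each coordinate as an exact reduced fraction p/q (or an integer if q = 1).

D = (4, -7)

1. D_x = 4  [FC ∥ DE ∩ CE ∥ FD]
2. D_y = -7  [FC ∥ DE ∩ CE ∥ FD]
   → D = (4, -7)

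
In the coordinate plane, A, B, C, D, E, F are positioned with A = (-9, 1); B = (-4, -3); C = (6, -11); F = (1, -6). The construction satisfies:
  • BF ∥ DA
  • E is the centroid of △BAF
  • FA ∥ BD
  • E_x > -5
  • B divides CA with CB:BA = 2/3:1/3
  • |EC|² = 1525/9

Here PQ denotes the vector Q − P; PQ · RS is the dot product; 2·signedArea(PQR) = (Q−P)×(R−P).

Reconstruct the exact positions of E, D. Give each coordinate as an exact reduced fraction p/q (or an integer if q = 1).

1. E_x = -4  [E is the centroid of △BAF]
2. E_y = -8/3  [E is the centroid of △BAF]
   → E = (-4, -8/3)
3. D_x = -14  [BF ∥ DA ∩ FA ∥ BD]
4. D_y = 4  [BF ∥ DA ∩ FA ∥ BD]
   → D = (-14, 4)

D = (-14, 4)
E = (-4, -8/3)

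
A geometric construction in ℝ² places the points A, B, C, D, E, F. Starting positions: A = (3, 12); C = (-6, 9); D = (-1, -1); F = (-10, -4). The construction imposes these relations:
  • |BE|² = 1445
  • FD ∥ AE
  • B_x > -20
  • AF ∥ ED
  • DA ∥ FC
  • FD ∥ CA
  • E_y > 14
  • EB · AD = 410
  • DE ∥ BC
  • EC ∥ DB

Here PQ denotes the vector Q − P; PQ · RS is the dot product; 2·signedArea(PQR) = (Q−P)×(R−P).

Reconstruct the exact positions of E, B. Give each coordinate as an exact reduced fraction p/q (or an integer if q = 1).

1. E_x = 12  [AF ∥ ED ∩ FD ∥ AE]
2. E_y = 15  [AF ∥ ED ∩ FD ∥ AE]
   → E = (12, 15)
3. B_x = -19  [DE ∥ BC ∩ EC ∥ DB]
4. B_y = -7  [DE ∥ BC ∩ EC ∥ DB]
   → B = (-19, -7)

B = (-19, -7)
E = (12, 15)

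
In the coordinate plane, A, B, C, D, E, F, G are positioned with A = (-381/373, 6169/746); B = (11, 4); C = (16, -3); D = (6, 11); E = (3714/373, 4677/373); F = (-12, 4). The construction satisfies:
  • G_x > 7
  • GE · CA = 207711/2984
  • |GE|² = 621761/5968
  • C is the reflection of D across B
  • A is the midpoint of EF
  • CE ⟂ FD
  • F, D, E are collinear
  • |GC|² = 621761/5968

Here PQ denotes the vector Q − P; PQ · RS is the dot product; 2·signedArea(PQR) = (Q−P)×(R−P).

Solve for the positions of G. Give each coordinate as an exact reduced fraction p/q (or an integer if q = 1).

1. G_x = 5587/746  [line 6349/373·x + -8407/746·y + -291795/2984 = 0 ∩ |GC|² = 621761/5968]
2. G_y = 3931/1492  [line 6349/373·x + -8407/746·y + -291795/2984 = 0 ∩ |GC|² = 621761/5968]
   → G = (5587/746, 3931/1492)

G = (5587/746, 3931/1492)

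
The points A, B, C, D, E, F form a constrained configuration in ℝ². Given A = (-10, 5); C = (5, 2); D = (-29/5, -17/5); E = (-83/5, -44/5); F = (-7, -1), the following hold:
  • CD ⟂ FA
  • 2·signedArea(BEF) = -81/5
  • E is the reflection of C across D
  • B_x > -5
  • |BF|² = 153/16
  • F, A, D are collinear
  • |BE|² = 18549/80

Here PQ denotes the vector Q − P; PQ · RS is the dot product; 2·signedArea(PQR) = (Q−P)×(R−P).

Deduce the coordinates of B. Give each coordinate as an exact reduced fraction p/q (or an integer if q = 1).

1. B_x = -4  [line -39/5·x + 48/5·y + -144/5 = 0 ∩ |BF|² = 153/16]
2. B_y = -1/4  [line -39/5·x + 48/5·y + -144/5 = 0 ∩ |BF|² = 153/16]
   → B = (-4, -1/4)

B = (-4, -1/4)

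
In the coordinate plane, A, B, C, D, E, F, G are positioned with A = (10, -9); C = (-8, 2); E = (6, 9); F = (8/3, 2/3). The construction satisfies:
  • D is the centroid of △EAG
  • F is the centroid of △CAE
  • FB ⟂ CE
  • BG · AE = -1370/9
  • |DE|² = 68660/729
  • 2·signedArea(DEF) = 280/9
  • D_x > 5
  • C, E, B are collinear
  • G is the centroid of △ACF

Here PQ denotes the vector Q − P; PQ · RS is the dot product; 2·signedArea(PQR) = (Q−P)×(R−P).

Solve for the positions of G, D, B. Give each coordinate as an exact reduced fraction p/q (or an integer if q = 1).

B = (0, 6)
D = (158/27, -19/27)
G = (14/9, -19/9)

1. G_x = 14/9  [G is the centroid of △ACF]
2. G_y = -19/9  [G is the centroid of △ACF]
   → G = (14/9, -19/9)
3. D_x = 158/27  [D is the centroid of △EAG]
4. D_y = -19/27  [D is the centroid of △EAG]
   → D = (158/27, -19/27)
5. B_x = 0  [C, E, B are collinear ∩ FB ⟂ CE]
6. B_y = 6  [C, E, B are collinear ∩ FB ⟂ CE]
   → B = (0, 6)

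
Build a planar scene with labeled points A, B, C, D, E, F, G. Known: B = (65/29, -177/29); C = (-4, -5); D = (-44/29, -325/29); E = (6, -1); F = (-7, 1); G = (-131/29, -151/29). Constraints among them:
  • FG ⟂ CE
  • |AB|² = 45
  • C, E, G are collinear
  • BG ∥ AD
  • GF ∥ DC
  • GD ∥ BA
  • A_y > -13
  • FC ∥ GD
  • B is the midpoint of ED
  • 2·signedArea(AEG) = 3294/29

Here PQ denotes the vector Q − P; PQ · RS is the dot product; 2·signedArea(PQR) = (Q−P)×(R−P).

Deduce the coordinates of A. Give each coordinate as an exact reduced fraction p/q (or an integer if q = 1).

A = (152/29, -351/29)

1. A_x = 152/29  [BG ∥ AD ∩ GD ∥ BA]
2. A_y = -351/29  [BG ∥ AD ∩ GD ∥ BA]
   → A = (152/29, -351/29)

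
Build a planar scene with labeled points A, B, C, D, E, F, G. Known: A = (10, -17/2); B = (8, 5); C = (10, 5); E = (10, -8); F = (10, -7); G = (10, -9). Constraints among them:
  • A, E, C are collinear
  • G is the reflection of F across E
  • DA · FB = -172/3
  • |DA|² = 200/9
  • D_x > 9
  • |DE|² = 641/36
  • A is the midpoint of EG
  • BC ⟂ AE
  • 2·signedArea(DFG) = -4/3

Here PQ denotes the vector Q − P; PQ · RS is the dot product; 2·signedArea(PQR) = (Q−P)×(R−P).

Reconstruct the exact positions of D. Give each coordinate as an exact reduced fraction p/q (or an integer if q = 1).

1. D_x = 28/3  [DA · FB = -172/3 ∩ 2·signedArea(DFG) = -4/3]
2. D_y = -23/6  [DA · FB = -172/3 ∩ 2·signedArea(DFG) = -4/3]
   → D = (28/3, -23/6)

D = (28/3, -23/6)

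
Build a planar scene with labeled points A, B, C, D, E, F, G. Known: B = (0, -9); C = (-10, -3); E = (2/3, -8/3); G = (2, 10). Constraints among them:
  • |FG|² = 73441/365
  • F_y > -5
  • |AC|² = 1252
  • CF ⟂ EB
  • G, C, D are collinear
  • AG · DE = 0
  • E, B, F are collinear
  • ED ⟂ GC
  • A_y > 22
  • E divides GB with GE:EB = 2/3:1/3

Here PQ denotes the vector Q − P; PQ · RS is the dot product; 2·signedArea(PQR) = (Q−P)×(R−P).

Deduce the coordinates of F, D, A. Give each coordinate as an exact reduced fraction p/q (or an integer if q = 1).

A = (14, 23)
D = (-1542/313, 2344/939)
F = (188/365, -1499/365)

1. F_x = 188/365  [E, B, F are collinear ∩ CF ⟂ EB]
2. F_y = -1499/365  [E, B, F are collinear ∩ CF ⟂ EB]
   → F = (188/365, -1499/365)
3. D_x = -1542/313  [G, C, D are collinear ∩ ED ⟂ GC]
4. D_y = 2344/939  [G, C, D are collinear ∩ ED ⟂ GC]
   → D = (-1542/313, 2344/939)
5. A_x = 14  [line -5252/939·x + 1616/313·y + -37976/939 = 0 ∩ |AC|² = 1252]
6. A_y = 23  [line -5252/939·x + 1616/313·y + -37976/939 = 0 ∩ |AC|² = 1252]
   → A = (14, 23)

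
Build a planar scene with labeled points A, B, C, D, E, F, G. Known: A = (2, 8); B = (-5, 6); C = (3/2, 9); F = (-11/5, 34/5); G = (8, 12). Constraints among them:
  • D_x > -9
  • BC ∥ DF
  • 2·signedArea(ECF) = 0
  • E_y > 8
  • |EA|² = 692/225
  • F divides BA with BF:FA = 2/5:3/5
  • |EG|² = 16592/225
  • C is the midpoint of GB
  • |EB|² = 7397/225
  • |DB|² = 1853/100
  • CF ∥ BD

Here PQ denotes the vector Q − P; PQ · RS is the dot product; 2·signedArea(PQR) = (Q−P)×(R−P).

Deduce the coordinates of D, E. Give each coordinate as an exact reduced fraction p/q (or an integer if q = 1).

D = (-87/10, 19/5)
E = (4/15, 124/15)

1. D_x = -87/10  [BC ∥ DF ∩ CF ∥ BD]
2. D_y = 19/5  [BC ∥ DF ∩ CF ∥ BD]
   → D = (-87/10, 19/5)
3. E_x = 4/15  [line 11/5·x + -37/10·y + 30 = 0 ∩ |EB|² = 7397/225]
4. E_y = 124/15  [line 11/5·x + -37/10·y + 30 = 0 ∩ |EB|² = 7397/225]
   → E = (4/15, 124/15)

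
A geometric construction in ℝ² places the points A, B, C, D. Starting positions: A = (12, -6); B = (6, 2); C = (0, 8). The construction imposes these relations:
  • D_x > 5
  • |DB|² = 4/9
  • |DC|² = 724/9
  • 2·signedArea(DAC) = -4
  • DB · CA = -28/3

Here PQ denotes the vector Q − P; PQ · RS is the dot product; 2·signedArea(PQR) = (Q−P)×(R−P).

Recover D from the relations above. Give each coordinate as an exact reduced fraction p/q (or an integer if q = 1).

1. D_x = 6  [DB · CA = -28/3 ∩ 2·signedArea(DAC) = -4]
2. D_y = 4/3  [DB · CA = -28/3 ∩ 2·signedArea(DAC) = -4]
   → D = (6, 4/3)

D = (6, 4/3)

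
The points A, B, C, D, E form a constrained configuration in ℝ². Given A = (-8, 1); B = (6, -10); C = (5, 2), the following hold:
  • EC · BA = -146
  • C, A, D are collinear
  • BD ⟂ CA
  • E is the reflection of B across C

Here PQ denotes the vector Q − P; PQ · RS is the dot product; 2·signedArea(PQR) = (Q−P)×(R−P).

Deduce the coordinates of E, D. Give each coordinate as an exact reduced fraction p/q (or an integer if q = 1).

1. E_x = 4  [E is the reflection of B across C]
2. E_y = 14  [E is the reflection of B across C]
   → E = (4, 14)
3. D_x = 863/170  [C, A, D are collinear ∩ BD ⟂ CA]
4. D_y = 341/170  [C, A, D are collinear ∩ BD ⟂ CA]
   → D = (863/170, 341/170)

D = (863/170, 341/170)
E = (4, 14)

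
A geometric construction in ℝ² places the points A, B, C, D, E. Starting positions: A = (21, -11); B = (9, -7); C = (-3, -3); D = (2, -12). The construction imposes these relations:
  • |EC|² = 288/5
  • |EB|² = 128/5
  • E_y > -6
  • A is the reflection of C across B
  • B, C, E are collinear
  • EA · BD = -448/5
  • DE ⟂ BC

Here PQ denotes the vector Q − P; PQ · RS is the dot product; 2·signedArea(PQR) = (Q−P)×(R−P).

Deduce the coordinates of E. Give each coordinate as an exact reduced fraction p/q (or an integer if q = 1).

1. E_x = 21/5  [B, C, E are collinear ∩ DE ⟂ BC]
2. E_y = -27/5  [B, C, E are collinear ∩ DE ⟂ BC]
   → E = (21/5, -27/5)

E = (21/5, -27/5)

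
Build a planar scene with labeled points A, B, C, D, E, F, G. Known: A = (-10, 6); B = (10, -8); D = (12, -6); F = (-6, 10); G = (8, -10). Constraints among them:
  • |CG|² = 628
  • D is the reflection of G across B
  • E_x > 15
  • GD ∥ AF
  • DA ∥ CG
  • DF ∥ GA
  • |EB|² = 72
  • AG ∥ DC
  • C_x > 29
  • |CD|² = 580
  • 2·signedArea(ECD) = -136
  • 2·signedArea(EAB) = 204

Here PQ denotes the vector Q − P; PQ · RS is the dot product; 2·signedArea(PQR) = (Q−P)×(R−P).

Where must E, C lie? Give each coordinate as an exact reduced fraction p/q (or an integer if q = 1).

C = (30, -22)
E = (16, -2)

1. E_x = 16  [line 14·x + 20·y + -184 = 0 ∩ |EB|² = 72]
2. E_y = -2  [line 14·x + 20·y + -184 = 0 ∩ |EB|² = 72]
   → E = (16, -2)
3. C_x = 30  [2·signedArea(ECD) = -136 ∩ DA ∥ CG]
4. C_y = -22  [2·signedArea(ECD) = -136 ∩ DA ∥ CG]
   → C = (30, -22)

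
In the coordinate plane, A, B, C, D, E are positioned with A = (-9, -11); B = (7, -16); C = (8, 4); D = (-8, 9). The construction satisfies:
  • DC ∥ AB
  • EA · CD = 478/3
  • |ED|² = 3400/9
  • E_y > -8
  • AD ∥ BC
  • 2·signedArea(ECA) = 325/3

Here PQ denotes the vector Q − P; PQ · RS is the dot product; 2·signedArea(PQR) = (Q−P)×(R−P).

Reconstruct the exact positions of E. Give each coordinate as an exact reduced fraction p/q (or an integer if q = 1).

E = (2, -23/3)

1. E_x = 2  [EA · CD = 478/3 ∩ 2·signedArea(ECA) = 325/3]
2. E_y = -23/3  [EA · CD = 478/3 ∩ 2·signedArea(ECA) = 325/3]
   → E = (2, -23/3)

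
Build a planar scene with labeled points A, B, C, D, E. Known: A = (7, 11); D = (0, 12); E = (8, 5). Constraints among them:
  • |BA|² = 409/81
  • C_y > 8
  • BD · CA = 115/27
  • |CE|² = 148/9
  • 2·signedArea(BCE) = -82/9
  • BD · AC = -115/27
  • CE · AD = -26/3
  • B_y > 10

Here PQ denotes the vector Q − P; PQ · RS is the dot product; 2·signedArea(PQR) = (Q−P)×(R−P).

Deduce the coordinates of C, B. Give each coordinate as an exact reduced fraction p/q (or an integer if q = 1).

1. C_x = 22/3  [line 7·x + -1·y + -127/3 = 0 ∩ |CE|² = 148/9]
2. C_y = 9  [line 7·x + -1·y + -127/3 = 0 ∩ |CE|² = 148/9]
   → C = (22/3, 9)
3. B_x = 43/9  [BD · CA = 115/27 ∩ 2·signedArea(BCE) = -82/9]
4. B_y = 32/3  [BD · CA = 115/27 ∩ 2·signedArea(BCE) = -82/9]
   → B = (43/9, 32/3)

B = (43/9, 32/3)
C = (22/3, 9)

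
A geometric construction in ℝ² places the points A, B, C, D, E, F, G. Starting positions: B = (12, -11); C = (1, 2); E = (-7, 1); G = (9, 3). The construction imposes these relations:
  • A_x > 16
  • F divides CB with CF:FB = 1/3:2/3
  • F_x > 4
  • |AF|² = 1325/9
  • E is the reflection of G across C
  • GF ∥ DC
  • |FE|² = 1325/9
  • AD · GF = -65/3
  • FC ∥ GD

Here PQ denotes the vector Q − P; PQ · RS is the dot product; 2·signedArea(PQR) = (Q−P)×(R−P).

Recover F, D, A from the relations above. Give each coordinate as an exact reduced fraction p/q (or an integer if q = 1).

A = (49/3, -17/3)
D = (16/3, 22/3)
F = (14/3, -7/3)

1. F_x = 14/3  [F divides CB with CF:FB = 1/3:2/3]
2. F_y = -7/3  [F divides CB with CF:FB = 1/3:2/3]
   → F = (14/3, -7/3)
3. D_x = 16/3  [GF ∥ DC ∩ FC ∥ GD]
4. D_y = 22/3  [GF ∥ DC ∩ FC ∥ GD]
   → D = (16/3, 22/3)
5. A_x = 49/3  [line 13/3·x + 16/3·y + -365/9 = 0 ∩ |AF|² = 1325/9]
6. A_y = -17/3  [line 13/3·x + 16/3·y + -365/9 = 0 ∩ |AF|² = 1325/9]
   → A = (49/3, -17/3)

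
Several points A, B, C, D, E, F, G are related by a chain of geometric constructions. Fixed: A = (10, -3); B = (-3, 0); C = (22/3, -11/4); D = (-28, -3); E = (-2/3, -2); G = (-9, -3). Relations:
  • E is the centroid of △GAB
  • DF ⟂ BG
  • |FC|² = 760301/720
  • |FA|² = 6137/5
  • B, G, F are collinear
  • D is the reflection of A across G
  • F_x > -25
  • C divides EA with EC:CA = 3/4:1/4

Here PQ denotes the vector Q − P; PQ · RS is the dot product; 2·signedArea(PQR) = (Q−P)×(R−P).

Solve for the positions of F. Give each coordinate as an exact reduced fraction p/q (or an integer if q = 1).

1. F_x = -121/5  [B, G, F are collinear ∩ DF ⟂ BG]
2. F_y = -53/5  [B, G, F are collinear ∩ DF ⟂ BG]
   → F = (-121/5, -53/5)

F = (-121/5, -53/5)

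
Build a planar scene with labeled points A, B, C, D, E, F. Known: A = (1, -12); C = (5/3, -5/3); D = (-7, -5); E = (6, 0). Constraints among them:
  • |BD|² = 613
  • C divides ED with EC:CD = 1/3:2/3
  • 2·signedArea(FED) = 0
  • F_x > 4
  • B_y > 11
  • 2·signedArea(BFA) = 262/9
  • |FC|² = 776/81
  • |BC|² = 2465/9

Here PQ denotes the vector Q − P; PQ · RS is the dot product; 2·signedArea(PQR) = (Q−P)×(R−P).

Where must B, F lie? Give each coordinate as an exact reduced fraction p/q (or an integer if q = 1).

B = (11, 12)
F = (41/9, -5/9)

1. F_x = 41/9  [line 5·x + -13·y + -30 = 0 ∩ |FC|² = 776/81]
2. F_y = -5/9  [line 5·x + -13·y + -30 = 0 ∩ |FC|² = 776/81]
   → F = (41/9, -5/9)
3. B_x = 11  [line 103/9·x + -32/9·y + -749/9 = 0 ∩ |BD|² = 613]
4. B_y = 12  [line 103/9·x + -32/9·y + -749/9 = 0 ∩ |BD|² = 613]
   → B = (11, 12)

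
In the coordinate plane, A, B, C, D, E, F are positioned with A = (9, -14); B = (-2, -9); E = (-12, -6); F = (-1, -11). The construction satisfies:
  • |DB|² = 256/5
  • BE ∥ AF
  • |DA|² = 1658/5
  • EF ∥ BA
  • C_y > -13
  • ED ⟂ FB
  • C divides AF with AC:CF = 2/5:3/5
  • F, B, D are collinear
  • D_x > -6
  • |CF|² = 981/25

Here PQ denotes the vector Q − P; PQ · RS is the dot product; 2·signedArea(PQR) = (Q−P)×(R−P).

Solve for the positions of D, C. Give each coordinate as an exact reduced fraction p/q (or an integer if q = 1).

1. D_x = -26/5  [F, B, D are collinear ∩ ED ⟂ FB]
2. D_y = -13/5  [F, B, D are collinear ∩ ED ⟂ FB]
   → D = (-26/5, -13/5)
3. C_x = 5  [C divides AF with AC:CF = 2/5:3/5]
4. C_y = -64/5  [C divides AF with AC:CF = 2/5:3/5]
   → C = (5, -64/5)

C = (5, -64/5)
D = (-26/5, -13/5)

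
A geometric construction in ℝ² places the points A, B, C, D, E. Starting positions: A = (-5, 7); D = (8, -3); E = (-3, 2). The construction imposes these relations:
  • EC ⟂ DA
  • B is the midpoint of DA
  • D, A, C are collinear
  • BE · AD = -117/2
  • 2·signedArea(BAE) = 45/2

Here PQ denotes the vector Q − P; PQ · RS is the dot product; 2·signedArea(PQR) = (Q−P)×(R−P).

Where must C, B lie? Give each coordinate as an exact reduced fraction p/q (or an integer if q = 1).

1. C_x = -357/269  [D, A, C are collinear ∩ EC ⟂ DA]
2. C_y = 1123/269  [D, A, C are collinear ∩ EC ⟂ DA]
   → C = (-357/269, 1123/269)
3. B_x = 3/2  [B is the midpoint of DA]
4. B_y = 2  [B is the midpoint of DA]
   → B = (3/2, 2)

B = (3/2, 2)
C = (-357/269, 1123/269)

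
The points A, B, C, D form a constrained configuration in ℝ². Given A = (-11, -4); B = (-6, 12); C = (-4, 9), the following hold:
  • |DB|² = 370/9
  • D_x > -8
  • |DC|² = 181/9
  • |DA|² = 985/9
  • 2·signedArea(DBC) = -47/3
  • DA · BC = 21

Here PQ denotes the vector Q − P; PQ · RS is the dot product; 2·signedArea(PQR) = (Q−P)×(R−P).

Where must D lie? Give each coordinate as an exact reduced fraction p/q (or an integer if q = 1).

1. D_x = -7  [2·signedArea(DBC) = -47/3 ∩ DA · BC = 21]
2. D_y = 17/3  [2·signedArea(DBC) = -47/3 ∩ DA · BC = 21]
   → D = (-7, 17/3)

D = (-7, 17/3)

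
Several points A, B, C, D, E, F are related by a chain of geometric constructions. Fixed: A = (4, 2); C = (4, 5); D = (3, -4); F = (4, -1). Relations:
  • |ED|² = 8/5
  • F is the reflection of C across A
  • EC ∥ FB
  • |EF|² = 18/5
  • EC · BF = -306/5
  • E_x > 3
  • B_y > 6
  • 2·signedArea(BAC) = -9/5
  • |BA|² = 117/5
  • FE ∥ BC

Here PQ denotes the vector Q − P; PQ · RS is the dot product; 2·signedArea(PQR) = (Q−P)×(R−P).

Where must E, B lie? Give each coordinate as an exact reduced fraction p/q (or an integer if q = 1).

B = (23/5, 34/5)
E = (17/5, -14/5)

1. B_x = 23/5  [2·signedArea(BAC) = -9/5]
2. B_y = 34/5  [|BA|² = 117/5]
   → B = (23/5, 34/5)
3. E_x = 17/5  [EC · BF = -306/5 ∩ FE ∥ BC]
4. E_y = -14/5  [EC · BF = -306/5 ∩ FE ∥ BC]
   → E = (17/5, -14/5)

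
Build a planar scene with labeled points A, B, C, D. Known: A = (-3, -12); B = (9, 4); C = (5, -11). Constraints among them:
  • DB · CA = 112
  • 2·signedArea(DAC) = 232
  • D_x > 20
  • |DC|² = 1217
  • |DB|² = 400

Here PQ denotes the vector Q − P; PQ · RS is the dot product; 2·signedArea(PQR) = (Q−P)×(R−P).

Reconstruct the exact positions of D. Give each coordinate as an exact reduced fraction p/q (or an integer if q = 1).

D = (21, 20)

1. D_x = 21  [2·signedArea(DAC) = 232 ∩ DB · CA = 112]
2. D_y = 20  [2·signedArea(DAC) = 232 ∩ DB · CA = 112]
   → D = (21, 20)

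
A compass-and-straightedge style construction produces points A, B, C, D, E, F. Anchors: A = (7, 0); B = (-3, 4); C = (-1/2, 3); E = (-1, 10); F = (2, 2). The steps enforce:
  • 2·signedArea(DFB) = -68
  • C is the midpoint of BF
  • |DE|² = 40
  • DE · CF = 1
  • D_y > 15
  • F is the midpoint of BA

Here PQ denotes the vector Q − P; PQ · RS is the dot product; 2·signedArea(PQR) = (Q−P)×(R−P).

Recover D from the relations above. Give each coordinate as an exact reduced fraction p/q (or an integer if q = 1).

1. D_x = 1  [2·signedArea(DFB) = -68 ∩ DE · CF = 1]
2. D_y = 16  [2·signedArea(DFB) = -68 ∩ DE · CF = 1]
   → D = (1, 16)

D = (1, 16)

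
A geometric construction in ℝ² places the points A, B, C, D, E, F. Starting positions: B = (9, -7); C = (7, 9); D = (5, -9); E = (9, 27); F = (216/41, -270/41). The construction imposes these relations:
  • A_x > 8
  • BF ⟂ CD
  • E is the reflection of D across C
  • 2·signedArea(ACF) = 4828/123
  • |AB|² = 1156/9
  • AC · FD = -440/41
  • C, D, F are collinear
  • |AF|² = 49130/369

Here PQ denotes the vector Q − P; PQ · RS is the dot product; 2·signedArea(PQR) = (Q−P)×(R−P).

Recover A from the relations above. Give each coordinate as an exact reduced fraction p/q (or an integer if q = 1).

1. A_x = 9  [2·signedArea(ACF) = 4828/123 ∩ AC · FD = -440/41]
2. A_y = 13/3  [2·signedArea(ACF) = 4828/123 ∩ AC · FD = -440/41]
   → A = (9, 13/3)

A = (9, 13/3)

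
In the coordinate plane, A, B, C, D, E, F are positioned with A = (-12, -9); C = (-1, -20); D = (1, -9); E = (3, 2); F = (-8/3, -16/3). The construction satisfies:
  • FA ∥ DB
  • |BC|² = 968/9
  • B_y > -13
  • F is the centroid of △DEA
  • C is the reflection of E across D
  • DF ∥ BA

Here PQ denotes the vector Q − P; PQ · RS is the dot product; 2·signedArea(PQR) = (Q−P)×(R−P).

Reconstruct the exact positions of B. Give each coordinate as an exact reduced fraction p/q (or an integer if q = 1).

1. B_x = -25/3  [DF ∥ BA ∩ FA ∥ DB]
2. B_y = -38/3  [DF ∥ BA ∩ FA ∥ DB]
   → B = (-25/3, -38/3)

B = (-25/3, -38/3)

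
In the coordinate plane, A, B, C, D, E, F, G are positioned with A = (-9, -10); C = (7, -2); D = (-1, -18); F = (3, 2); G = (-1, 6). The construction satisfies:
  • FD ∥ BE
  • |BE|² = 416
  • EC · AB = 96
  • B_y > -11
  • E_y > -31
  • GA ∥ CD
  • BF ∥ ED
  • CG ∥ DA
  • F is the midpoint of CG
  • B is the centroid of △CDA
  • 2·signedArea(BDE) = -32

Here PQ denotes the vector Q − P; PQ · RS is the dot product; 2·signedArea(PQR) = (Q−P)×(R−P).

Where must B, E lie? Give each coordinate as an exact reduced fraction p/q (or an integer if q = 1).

1. B_x = -1  [B is the centroid of △CDA]
2. B_y = -10  [B is the centroid of △CDA]
   → B = (-1, -10)
3. E_x = -5  [BF ∥ ED ∩ FD ∥ BE]
4. E_y = -30  [BF ∥ ED ∩ FD ∥ BE]
   → E = (-5, -30)

B = (-1, -10)
E = (-5, -30)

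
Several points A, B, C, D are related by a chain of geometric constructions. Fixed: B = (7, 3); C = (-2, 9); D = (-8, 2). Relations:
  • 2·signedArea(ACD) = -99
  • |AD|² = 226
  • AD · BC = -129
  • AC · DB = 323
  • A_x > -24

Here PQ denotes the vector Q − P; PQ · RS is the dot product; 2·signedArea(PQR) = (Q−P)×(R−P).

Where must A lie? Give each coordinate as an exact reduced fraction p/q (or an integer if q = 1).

1. A_x = -23  [AC · DB = 323 ∩ AD · BC = -129]
2. A_y = 1  [AC · DB = 323 ∩ AD · BC = -129]
   → A = (-23, 1)

A = (-23, 1)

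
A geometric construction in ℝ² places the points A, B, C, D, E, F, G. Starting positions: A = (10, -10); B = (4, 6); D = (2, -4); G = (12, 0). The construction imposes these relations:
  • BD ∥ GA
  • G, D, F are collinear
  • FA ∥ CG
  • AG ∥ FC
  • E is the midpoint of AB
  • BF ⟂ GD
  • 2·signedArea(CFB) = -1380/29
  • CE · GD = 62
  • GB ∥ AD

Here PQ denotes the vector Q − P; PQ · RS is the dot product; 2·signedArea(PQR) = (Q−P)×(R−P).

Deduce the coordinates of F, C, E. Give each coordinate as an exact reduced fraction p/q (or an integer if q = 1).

C = (266/29, 234/29)
E = (7, -2)
F = (208/29, -56/29)

1. F_x = 208/29  [G, D, F are collinear ∩ BF ⟂ GD]
2. F_y = -56/29  [G, D, F are collinear ∩ BF ⟂ GD]
   → F = (208/29, -56/29)
3. C_x = 266/29  [FA ∥ CG ∩ AG ∥ FC]
4. C_y = 234/29  [FA ∥ CG ∩ AG ∥ FC]
   → C = (266/29, 234/29)
5. E_x = 7  [E is the midpoint of AB]
6. E_y = -2  [E is the midpoint of AB]
   → E = (7, -2)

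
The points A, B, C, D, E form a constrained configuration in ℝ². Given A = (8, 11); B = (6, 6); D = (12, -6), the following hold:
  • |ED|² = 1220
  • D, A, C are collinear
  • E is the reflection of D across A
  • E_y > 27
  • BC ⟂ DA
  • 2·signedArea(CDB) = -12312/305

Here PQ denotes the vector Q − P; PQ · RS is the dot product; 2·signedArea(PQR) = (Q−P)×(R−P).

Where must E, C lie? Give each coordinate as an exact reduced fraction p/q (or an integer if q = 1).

1. E_x = 4  [E is the reflection of D across A]
2. E_y = 28  [E is the reflection of D across A]
   → E = (4, 28)
3. C_x = 2748/305  [D, A, C are collinear ∩ BC ⟂ DA]
4. C_y = 2046/305  [D, A, C are collinear ∩ BC ⟂ DA]
   → C = (2748/305, 2046/305)

C = (2748/305, 2046/305)
E = (4, 28)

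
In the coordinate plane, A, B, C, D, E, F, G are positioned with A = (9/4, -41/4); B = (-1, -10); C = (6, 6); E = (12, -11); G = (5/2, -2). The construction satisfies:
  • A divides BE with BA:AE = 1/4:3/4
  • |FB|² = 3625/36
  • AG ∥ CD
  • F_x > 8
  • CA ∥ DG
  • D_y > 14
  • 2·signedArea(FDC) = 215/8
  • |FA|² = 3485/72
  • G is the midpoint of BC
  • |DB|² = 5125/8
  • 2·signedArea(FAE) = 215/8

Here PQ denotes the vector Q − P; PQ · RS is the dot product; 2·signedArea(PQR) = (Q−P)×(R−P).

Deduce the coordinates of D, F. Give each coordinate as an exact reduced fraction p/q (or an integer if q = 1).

1. D_x = 25/4  [CA ∥ DG ∩ AG ∥ CD]
2. D_y = 57/4  [CA ∥ DG ∩ AG ∥ CD]
   → D = (25/4, 57/4)
3. F_x = 53/6  [2·signedArea(FDC) = 215/8 ∩ 2·signedArea(FAE) = 215/8]
4. F_y = -8  [2·signedArea(FDC) = 215/8 ∩ 2·signedArea(FAE) = 215/8]
   → F = (53/6, -8)

D = (25/4, 57/4)
F = (53/6, -8)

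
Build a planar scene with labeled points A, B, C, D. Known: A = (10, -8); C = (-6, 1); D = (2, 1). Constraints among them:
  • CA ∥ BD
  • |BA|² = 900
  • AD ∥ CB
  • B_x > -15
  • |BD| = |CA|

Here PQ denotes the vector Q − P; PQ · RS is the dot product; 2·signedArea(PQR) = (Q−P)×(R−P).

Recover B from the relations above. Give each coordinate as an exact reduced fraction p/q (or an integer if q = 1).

B = (-14, 10)

1. B_x = -14  [CA ∥ BD ∩ AD ∥ CB]
2. B_y = 10  [CA ∥ BD ∩ AD ∥ CB]
   → B = (-14, 10)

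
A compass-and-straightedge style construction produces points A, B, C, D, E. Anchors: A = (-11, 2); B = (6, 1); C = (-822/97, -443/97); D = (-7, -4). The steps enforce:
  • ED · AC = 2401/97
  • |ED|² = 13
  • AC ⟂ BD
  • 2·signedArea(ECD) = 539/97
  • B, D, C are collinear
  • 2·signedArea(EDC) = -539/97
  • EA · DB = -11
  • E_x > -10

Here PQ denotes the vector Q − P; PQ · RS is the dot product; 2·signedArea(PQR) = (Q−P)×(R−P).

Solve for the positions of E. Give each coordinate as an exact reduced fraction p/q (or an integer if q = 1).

E = (-9, -1)

1. E_x = -9  [2·signedArea(EDC) = -539/97 ∩ EA · DB = -11]
2. E_y = -1  [2·signedArea(EDC) = -539/97 ∩ EA · DB = -11]
   → E = (-9, -1)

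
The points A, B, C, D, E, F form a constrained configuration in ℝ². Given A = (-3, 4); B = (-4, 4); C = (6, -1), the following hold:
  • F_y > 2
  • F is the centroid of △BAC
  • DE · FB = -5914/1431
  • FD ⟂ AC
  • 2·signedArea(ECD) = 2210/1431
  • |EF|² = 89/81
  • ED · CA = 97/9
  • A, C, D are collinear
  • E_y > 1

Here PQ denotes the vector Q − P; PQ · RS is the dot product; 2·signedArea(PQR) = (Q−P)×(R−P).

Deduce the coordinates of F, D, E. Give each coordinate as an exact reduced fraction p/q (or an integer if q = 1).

1. F_x = -1/3  [F is the centroid of △BAC]
2. F_y = 7/3  [F is the centroid of △BAC]
   → F = (-1/3, 7/3)
3. D_x = -27/106  [A, C, D are collinear ∩ FD ⟂ AC]
4. D_y = 787/318  [A, C, D are collinear ∩ FD ⟂ AC]
   → D = (-27/106, 787/318)
5. E_x = 5/9  [ED · CA = 97/9 ∩ 2·signedArea(ECD) = 2210/1431]
6. E_y = 16/9  [ED · CA = 97/9 ∩ 2·signedArea(ECD) = 2210/1431]
   → E = (5/9, 16/9)

D = (-27/106, 787/318)
E = (5/9, 16/9)
F = (-1/3, 7/3)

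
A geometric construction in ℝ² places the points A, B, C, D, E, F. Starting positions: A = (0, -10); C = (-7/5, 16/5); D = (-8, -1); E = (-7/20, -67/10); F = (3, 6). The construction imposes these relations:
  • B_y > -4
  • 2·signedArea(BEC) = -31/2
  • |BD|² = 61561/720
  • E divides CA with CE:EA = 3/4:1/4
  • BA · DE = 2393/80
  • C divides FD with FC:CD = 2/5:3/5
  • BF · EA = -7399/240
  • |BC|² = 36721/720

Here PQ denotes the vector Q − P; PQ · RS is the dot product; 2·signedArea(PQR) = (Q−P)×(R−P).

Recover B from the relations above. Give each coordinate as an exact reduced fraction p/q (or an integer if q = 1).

B = (53/60, -107/30)

1. B_x = 53/60  [BF · EA = -7399/240 ∩ BA · DE = 2393/80]
2. B_y = -107/30  [BF · EA = -7399/240 ∩ BA · DE = 2393/80]
   → B = (53/60, -107/30)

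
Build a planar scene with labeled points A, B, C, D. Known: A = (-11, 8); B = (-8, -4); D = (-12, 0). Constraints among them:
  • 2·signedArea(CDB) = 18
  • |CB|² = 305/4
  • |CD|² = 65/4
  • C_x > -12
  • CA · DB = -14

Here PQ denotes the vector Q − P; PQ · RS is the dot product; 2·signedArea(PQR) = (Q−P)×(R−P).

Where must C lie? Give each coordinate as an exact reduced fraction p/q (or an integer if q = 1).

1. C_x = -23/2  [2·signedArea(CDB) = 18 ∩ CA · DB = -14]
2. C_y = 4  [2·signedArea(CDB) = 18 ∩ CA · DB = -14]
   → C = (-23/2, 4)

C = (-23/2, 4)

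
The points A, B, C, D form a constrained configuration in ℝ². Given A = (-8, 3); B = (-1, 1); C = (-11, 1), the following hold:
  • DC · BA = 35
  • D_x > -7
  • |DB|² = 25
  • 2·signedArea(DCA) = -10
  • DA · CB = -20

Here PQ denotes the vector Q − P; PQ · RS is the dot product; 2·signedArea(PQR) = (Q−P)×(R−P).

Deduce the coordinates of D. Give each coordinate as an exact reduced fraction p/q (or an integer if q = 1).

D = (-6, 1)

1. D_x = -6  [DA · CB = -20 ∩ 2·signedArea(DCA) = -10]
2. D_y = 1  [DA · CB = -20 ∩ 2·signedArea(DCA) = -10]
   → D = (-6, 1)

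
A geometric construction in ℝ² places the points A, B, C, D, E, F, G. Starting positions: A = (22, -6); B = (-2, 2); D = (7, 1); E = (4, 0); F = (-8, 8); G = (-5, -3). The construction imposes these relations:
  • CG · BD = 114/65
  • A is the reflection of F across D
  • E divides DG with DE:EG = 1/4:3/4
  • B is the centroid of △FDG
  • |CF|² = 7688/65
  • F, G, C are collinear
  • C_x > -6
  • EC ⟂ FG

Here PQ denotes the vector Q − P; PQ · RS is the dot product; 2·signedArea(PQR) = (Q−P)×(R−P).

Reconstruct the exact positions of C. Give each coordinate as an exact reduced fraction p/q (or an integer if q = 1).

1. C_x = -334/65  [F, G, C are collinear ∩ EC ⟂ FG]
2. C_y = -162/65  [F, G, C are collinear ∩ EC ⟂ FG]
   → C = (-334/65, -162/65)

C = (-334/65, -162/65)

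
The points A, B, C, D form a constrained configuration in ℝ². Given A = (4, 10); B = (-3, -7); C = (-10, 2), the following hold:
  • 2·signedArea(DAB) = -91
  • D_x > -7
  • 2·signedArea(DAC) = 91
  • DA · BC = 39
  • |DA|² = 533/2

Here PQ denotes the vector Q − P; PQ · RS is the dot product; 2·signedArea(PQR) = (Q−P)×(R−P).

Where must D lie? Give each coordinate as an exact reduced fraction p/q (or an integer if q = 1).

D = (-13/2, -5/2)

1. D_x = -13/2  [2·signedArea(DAC) = 91 ∩ 2·signedArea(DAB) = -91]
2. D_y = -5/2  [2·signedArea(DAC) = 91 ∩ 2·signedArea(DAB) = -91]
   → D = (-13/2, -5/2)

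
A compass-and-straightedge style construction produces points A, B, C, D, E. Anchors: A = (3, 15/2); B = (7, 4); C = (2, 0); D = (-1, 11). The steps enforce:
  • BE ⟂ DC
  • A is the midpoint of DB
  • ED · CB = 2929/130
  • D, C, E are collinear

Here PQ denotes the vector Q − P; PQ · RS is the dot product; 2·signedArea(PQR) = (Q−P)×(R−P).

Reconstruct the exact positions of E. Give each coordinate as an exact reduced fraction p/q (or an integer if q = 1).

E = (173/130, 319/130)

1. E_x = 173/130  [D, C, E are collinear ∩ BE ⟂ DC]
2. E_y = 319/130  [D, C, E are collinear ∩ BE ⟂ DC]
   → E = (173/130, 319/130)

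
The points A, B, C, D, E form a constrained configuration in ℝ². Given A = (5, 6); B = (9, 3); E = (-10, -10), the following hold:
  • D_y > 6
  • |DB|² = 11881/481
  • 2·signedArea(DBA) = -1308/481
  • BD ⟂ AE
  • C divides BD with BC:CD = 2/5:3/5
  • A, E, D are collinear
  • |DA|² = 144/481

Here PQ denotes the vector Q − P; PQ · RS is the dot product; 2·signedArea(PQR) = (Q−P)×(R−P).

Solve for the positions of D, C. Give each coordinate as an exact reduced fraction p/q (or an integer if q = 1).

C = (18157/2405, 2097/481)
D = (2585/481, 3078/481)

1. D_x = 2585/481  [A, E, D are collinear ∩ BD ⟂ AE]
2. D_y = 3078/481  [A, E, D are collinear ∩ BD ⟂ AE]
   → D = (2585/481, 3078/481)
3. C_x = 18157/2405  [C divides BD with BC:CD = 2/5:3/5]
4. C_y = 2097/481  [C divides BD with BC:CD = 2/5:3/5]
   → C = (18157/2405, 2097/481)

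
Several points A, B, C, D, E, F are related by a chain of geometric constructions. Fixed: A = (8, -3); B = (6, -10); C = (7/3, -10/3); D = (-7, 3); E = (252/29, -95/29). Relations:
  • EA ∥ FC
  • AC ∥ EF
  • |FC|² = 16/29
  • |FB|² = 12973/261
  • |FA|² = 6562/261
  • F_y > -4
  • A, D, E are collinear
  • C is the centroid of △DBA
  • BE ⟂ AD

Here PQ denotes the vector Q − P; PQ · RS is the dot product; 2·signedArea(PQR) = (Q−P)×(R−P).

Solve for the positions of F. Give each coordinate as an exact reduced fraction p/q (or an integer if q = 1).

1. F_x = 263/87  [EA ∥ FC ∩ AC ∥ EF]
2. F_y = -314/87  [EA ∥ FC ∩ AC ∥ EF]
   → F = (263/87, -314/87)

F = (263/87, -314/87)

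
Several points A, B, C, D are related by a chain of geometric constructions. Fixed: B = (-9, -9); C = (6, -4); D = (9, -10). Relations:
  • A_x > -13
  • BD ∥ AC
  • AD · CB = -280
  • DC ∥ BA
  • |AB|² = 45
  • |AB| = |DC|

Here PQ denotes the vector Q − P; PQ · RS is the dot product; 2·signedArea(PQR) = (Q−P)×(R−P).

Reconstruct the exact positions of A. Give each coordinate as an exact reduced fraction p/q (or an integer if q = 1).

A = (-12, -3)

1. A_x = -12  [BD ∥ AC ∩ DC ∥ BA]
2. A_y = -3  [BD ∥ AC ∩ DC ∥ BA]
   → A = (-12, -3)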